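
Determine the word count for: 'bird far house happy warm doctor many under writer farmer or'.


Counting words by splitting on spaces:
  Word 1: 'bird'
  Word 2: 'far'
  Word 3: 'house'
  Word 4: 'happy'
  Word 5: 'warm'
  Word 6: 'doctor'
  Word 7: 'many'
  Word 8: 'under'
  Word 9: 'writer'
  Word 10: 'farmer'
  Word 11: 'or'
Total words: 11

11


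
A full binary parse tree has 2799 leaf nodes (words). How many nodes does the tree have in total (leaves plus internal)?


Leaf nodes (terminals): 2799
Internal nodes = n - 1 = 2799 - 1 = 2798
Total = leaves + internal = 2799 + 2798 = 5597

5597


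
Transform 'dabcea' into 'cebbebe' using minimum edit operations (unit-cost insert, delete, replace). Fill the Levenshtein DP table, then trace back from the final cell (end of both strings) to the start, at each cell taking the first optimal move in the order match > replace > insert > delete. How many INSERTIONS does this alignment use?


Edit distance = 5. Backtracking from cell (6, 7) with preference match > replace > insert > delete,
then listing the resulting alignment 'dabcea' -> 'cebbebe' left to right:
  Step 1: replace d->c
  Step 2: replace a->e
  Step 3: keep 'b'
  Step 4: replace c->b
  Step 5: keep 'e'
  Step 6: insert 'b' [insertion #1]
  Step 7: replace a->e
Total insertions: 1

1


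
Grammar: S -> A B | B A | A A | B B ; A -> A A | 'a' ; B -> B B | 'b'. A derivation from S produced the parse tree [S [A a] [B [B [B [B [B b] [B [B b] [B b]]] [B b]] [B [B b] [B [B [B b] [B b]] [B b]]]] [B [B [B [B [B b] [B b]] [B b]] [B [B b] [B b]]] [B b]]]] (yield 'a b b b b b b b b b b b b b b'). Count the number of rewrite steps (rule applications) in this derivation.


Every bracketed nonterminal node [X ...] in the tree is produced by exactly one rule application.
Reading the tree off as a leftmost derivation:
  Step 1: S  =>  A B   (applied S -> A B)
  Step 2: A B  =>  a B   (applied A -> a)
  Step 3: a B  =>  a B B   (applied B -> B B)
  Step 4: a B B  =>  a B B B   (applied B -> B B)
  Step 5: a B B B  =>  a B B B B   (applied B -> B B)
  Step 6: a B B B B  =>  a B B B B B   (applied B -> B B)
  Step 7: a B B B B B  =>  a b B B B B   (applied B -> b)
  Step 8: a b B B B B  =>  a b B B B B B   (applied B -> B B)
  Step 9: a b B B B B B  =>  a b b B B B B   (applied B -> b)
  Step 10: a b b B B B B  =>  a b b b B B B   (applied B -> b)
  Step 11: a b b b B B B  =>  a b b b b B B   (applied B -> b)
  Step 12: a b b b b B B  =>  a b b b b B B B   (applied B -> B B)
  Step 13: a b b b b B B B  =>  a b b b b b B B   (applied B -> b)
  Step 14: a b b b b b B B  =>  a b b b b b B B B   (applied B -> B B)
  Step 15: a b b b b b B B B  =>  a b b b b b B B B B   (applied B -> B B)
  Step 16: a b b b b b B B B B  =>  a b b b b b b B B B   (applied B -> b)
  Step 17: a b b b b b b B B B  =>  a b b b b b b b B B   (applied B -> b)
  Step 18: a b b b b b b b B B  =>  a b b b b b b b b B   (applied B -> b)
  Step 19: a b b b b b b b b B  =>  a b b b b b b b b B B   (applied B -> B B)
  Step 20: a b b b b b b b b B B  =>  a b b b b b b b b B B B   (applied B -> B B)
  Step 21: a b b b b b b b b B B B  =>  a b b b b b b b b B B B B   (applied B -> B B)
  Step 22: a b b b b b b b b B B B B  =>  a b b b b b b b b B B B B B   (applied B -> B B)
  Step 23: a b b b b b b b b B B B B B  =>  a b b b b b b b b b B B B B   (applied B -> b)
  Step 24: a b b b b b b b b b B B B B  =>  a b b b b b b b b b b B B B   (applied B -> b)
  Step 25: a b b b b b b b b b b B B B  =>  a b b b b b b b b b b b B B   (applied B -> b)
  Step 26: a b b b b b b b b b b b B B  =>  a b b b b b b b b b b b B B B   (applied B -> B B)
  Step 27: a b b b b b b b b b b b B B B  =>  a b b b b b b b b b b b b B B   (applied B -> b)
  Step 28: a b b b b b b b b b b b b B B  =>  a b b b b b b b b b b b b b B   (applied B -> b)
  Step 29: a b b b b b b b b b b b b b B  =>  a b b b b b b b b b b b b b b   (applied B -> b)
Final yield: a b b b b b b b b b b b b b b
Total rewrite steps: 29

29


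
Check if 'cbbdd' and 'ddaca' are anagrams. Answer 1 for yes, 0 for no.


Sort characters of 'cbbdd': 'bbcdd'
Sort characters of 'ddaca': 'aacdd'
Sorted forms differ -> they are NOT anagrams
Result: 0

0


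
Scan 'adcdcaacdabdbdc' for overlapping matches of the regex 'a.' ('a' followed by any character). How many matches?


Pattern: a. means 'a' followed by any character.
Scanning 'adcdcaacdabdbdc' position-by-position:
  Pos 0: window 'ad' -> MATCH
  Pos 1: window 'dc' -> no
  Pos 2: window 'cd' -> no
  Pos 3: window 'dc' -> no
  Pos 4: window 'ca' -> no
  Pos 5: window 'aa' -> MATCH
  Pos 6: window 'ac' -> MATCH
  Pos 7: window 'cd' -> no
  Pos 8: window 'da' -> no
  Pos 9: window 'ab' -> MATCH
  Pos 10: window 'bd' -> no
  Pos 11: window 'db' -> no
  Pos 12: window 'bd' -> no
  Pos 13: window 'dc' -> no
  Pos 14: window 'c' -> no
Total matches: 4

4


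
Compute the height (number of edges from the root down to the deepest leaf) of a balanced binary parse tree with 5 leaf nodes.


In a balanced binary tree with n leaves the deepest leaf is ceil(log2(n)) edges below the root.
log2(5) = 2.3219
ceil(2.3219) = 3
height (edges) = 3

3


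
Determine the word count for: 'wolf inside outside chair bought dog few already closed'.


Counting words by splitting on spaces:
  Word 1: 'wolf'
  Word 2: 'inside'
  Word 3: 'outside'
  Word 4: 'chair'
  Word 5: 'bought'
  Word 6: 'dog'
  Word 7: 'few'
  Word 8: 'already'
  Word 9: 'closed'
Total words: 9

9


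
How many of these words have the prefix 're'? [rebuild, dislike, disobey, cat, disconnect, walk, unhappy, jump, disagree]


Checking each word for prefix 're':
  'rebuild' -> YES, starts with 're' (count: 1)
  'dislike' -> no (count: 1)
  'disobey' -> no (count: 1)
  'cat' -> no (count: 1)
  'disconnect' -> no (count: 1)
  'walk' -> no (count: 1)
  'unhappy' -> no (count: 1)
  'jump' -> no (count: 1)
  'disagree' -> no (count: 1)
Total with prefix 're': 1

1


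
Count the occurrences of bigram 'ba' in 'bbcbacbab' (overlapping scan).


Scanning 'bbcbacbab' for bigram 'ba':
  Position 0: 'bb' -> no
  Position 1: 'bc' -> no
  Position 2: 'cb' -> no
  Position 3: 'ba' -> MATCH
  Position 4: 'ac' -> no
  Position 5: 'cb' -> no
  Position 6: 'ba' -> MATCH
  Position 7: 'ab' -> no
Total matches: 2

2


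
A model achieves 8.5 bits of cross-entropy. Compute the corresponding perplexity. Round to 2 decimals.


Perplexity formula: PP = 2^H
H = 8.5
PP = 2^8.5
Decompose: 2^8.5 = 2^8 * 2^0.5 = 2^8 * sqrt(2)
2^8 = 256, sqrt(2) ~ 1.4142136
PP ~ 256 * 1.4142136 = 362.0386816
Rounded to 2 decimals: 362.04

362.04


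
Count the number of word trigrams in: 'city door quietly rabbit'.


Word trigrams from [4] words:
  Trigram 1: (city door quietly)
  Trigram 2: (door quietly rabbit)
Total word trigrams: 4 - 2 = 2

2


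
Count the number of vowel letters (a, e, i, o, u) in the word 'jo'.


Scanning each character of 'jo':
  Position 1: 'j' -> consonant (running count: 0)
  Position 2: 'o' -> vowel (running count: 1)
Total vowels: 1

1


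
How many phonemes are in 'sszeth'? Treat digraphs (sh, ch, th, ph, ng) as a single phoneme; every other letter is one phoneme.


Parsing 'sszeth' greedily, digraphs first:
  's' -> consonant phoneme (phonemes so far: 1)
  's' -> consonant phoneme (phonemes so far: 2)
  'z' -> consonant phoneme (phonemes so far: 3)
  'e' -> vowel phoneme (phonemes so far: 4)
  'th' -> digraph (1 consonant phoneme) (phonemes so far: 5)
Total phonemes: 5

5


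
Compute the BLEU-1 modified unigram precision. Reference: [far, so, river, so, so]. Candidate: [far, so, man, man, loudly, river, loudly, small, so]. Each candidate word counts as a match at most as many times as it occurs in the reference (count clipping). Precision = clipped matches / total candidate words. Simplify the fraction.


Reference word counts: {'far': 1, 'river': 1, 'so': 3}
Checking each candidate word (with clipping):
  'far' -> in reference (ref count 1, used 1/1) -> match (matches: 1)
  'so' -> in reference (ref count 3, used 1/3) -> match (matches: 2)
  'man' -> not in reference -> no match (matches: 2)
  'man' -> not in reference -> no match (matches: 2)
  'loudly' -> not in reference -> no match (matches: 2)
  'river' -> in reference (ref count 1, used 1/1) -> match (matches: 3)
  'loudly' -> not in reference -> no match (matches: 3)
  'small' -> not in reference -> no match (matches: 3)
  'so' -> in reference (ref count 3, used 2/3) -> match (matches: 4)
Clipped matches: 4, Candidate length: 9
Precision = 4/9

4/9


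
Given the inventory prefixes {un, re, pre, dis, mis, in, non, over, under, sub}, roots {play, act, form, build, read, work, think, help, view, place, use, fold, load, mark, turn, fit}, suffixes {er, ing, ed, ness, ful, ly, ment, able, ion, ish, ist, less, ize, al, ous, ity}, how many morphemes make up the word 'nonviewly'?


Segmenting 'nonviewly' against the inventory:
  'non' -> prefix (morpheme 1)
  'view' -> root (morpheme 2)
  'ly' -> suffix (morpheme 3)
Total morphemes: 3

3


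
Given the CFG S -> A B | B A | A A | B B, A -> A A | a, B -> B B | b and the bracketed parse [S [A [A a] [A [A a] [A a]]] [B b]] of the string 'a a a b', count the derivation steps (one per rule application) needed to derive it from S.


Every bracketed nonterminal node [X ...] in the tree is produced by exactly one rule application.
Reading the tree off as a leftmost derivation:
  Step 1: S  =>  A B   (applied S -> A B)
  Step 2: A B  =>  A A B   (applied A -> A A)
  Step 3: A A B  =>  a A B   (applied A -> a)
  Step 4: a A B  =>  a A A B   (applied A -> A A)
  Step 5: a A A B  =>  a a A B   (applied A -> a)
  Step 6: a a A B  =>  a a a B   (applied A -> a)
  Step 7: a a a B  =>  a a a b   (applied B -> b)
Final yield: a a a b
Total rewrite steps: 7

7


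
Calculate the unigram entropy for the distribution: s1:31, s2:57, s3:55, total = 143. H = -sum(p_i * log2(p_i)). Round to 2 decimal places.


Computing entropy H = -sum(p_i * log2(p_i)):
  s1: p = 31/143 = 0.2168, -p*log2(p) = 0.4782
  s2: p = 57/143 = 0.3986, -p*log2(p) = 0.5289
  s3: p = 55/143 = 0.3846, -p*log2(p) = 0.5302
H = sum of terms = 1.5373
Rounded to 2 decimals: 1.54

1.54


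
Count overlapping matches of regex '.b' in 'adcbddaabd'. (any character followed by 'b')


Pattern: .b means any character followed by 'b'.
Scanning 'adcbddaabd' position-by-position:
  Pos 0: window 'ad' -> no
  Pos 1: window 'dc' -> no
  Pos 2: window 'cb' -> MATCH
  Pos 3: window 'bd' -> no
  Pos 4: window 'dd' -> no
  Pos 5: window 'da' -> no
  Pos 6: window 'aa' -> no
  Pos 7: window 'ab' -> MATCH
  Pos 8: window 'bd' -> no
  Pos 9: window 'd' -> no
Total matches: 2

2


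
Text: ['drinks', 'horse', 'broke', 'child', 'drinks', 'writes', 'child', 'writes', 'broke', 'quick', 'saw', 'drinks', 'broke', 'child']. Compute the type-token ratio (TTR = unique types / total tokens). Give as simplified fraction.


Tokens: 14
Unique types: ('broke', 'child', 'drinks', 'horse', 'quick', 'saw', 'writes') = 7
TTR = 7/14
Simplify: divide both by 7 -> 1/2
TTR = 1/2

1/2


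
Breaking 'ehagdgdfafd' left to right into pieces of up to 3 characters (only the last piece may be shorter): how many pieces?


'ehagdgdfafd' has 11 characters.
Chunking with max size 3:
  Chunk 1: 'eha' (positions 0-2)
  Chunk 2: 'gdg' (positions 3-5)
  Chunk 3: 'dfa' (positions 6-8)
  Chunk 4: 'fd' (positions 9-10)
Total chunks: ceil(11 / 3) = 4

4


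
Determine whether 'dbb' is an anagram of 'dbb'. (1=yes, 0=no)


Sort characters of 'dbb': 'bbd'
Sort characters of 'dbb': 'bbd'
Sorted forms match -> they ARE anagrams
Result: 1

1


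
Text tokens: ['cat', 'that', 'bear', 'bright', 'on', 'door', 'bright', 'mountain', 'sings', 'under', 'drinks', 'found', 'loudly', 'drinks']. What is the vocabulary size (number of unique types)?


Listing all tokens and tracking unique types:
  Token 1: 'cat' -> NEW (unique so far: 1)
  Token 2: 'that' -> NEW (unique so far: 2)
  Token 3: 'bear' -> NEW (unique so far: 3)
  Token 4: 'bright' -> NEW (unique so far: 4)
  Token 5: 'on' -> NEW (unique so far: 5)
  Token 6: 'door' -> NEW (unique so far: 6)
  Token 7: 'bright' -> duplicate (unique so far: 6)
  Token 8: 'mountain' -> NEW (unique so far: 7)
  Token 9: 'sings' -> NEW (unique so far: 8)
  Token 10: 'under' -> NEW (unique so far: 9)
  Token 11: 'drinks' -> NEW (unique so far: 10)
  Token 12: 'found' -> NEW (unique so far: 11)
  Token 13: 'loudly' -> NEW (unique so far: 12)
  Token 14: 'drinks' -> duplicate (unique so far: 12)
Unique types: ('bear', 'bright', 'cat', 'door', 'drinks', 'found', 'loudly', 'mountain', 'on', 'sings', 'that', 'under')
Vocabulary size: 12

12


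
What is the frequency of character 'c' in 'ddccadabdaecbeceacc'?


Scanning 'ddccadabdaecbeceacc' for 'c':
  Position 2: 'c' -> MATCH (count: 1)
  Position 3: 'c' -> MATCH (count: 2)
  Position 11: 'c' -> MATCH (count: 3)
  Position 14: 'c' -> MATCH (count: 4)
  Position 17: 'c' -> MATCH (count: 5)
  Position 18: 'c' -> MATCH (count: 6)
Total occurrences of 'c': 6

6


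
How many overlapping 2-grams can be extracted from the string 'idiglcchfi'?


String 'idiglcchfi' has length L = 10.
Number of overlapping n-grams = L - n + 1
Substituting: 10 - 2 + 1 = 9

9


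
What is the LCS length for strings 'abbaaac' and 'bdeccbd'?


DP table for LCS of 'abbaaac' and 'bdeccbd':
       b  d  e  c  c  b  d
    0  0  0  0  0  0  0  0
  a 0  0  0  0  0  0  0  0
  b 0  1  1  1  1  1  1  1
  b 0  1  1  1  1  1  2  2
  a 0  1  1  1  1  1  2  2
  a 0  1  1  1  1  1  2  2
  a 0  1  1  1  1  1  2  2
  c 0  1  1  1  2  2  2  2
LCS: 'bb'
LCS length = 2

2


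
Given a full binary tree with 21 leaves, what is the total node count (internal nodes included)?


Leaf nodes (terminals): 21
Internal nodes = n - 1 = 21 - 1 = 20
Total = leaves + internal = 21 + 20 = 41

41


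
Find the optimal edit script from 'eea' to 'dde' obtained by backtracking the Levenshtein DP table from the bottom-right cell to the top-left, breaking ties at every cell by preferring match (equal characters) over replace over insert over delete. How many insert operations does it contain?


Edit distance = 3. Backtracking from cell (3, 3) with preference match > replace > insert > delete,
then listing the resulting alignment 'eea' -> 'dde' left to right:
  Step 1: replace e->d
  Step 2: replace e->d
  Step 3: replace a->e
Total insertions: 0

0


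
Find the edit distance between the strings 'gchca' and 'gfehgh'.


Building DP table for s1='gchca' (len 5) and s2='gfehgh' (len 6):
       g  f  e  h  g  h
    0  1  2  3  4  5  6
  g 1  0  1  2  3  4  5
  c 2  1  1  2  3  4  5
  h 3  2  2  2  2  3  4
  c 4  3  3  3  3  3  4
  a 5  4  4  4  4  4  4
Edit distance = dp[5][6] = 4

4


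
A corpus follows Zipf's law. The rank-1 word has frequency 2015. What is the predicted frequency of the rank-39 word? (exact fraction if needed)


Zipf's law: freq(rank) = f1 / rank
f1 = 2015, rank = 39
freq = 2015 / 39
GCD(2015, 39) = 13
Simplified: 155/3

155/3


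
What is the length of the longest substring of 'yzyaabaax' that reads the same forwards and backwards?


Scanning 'yzyaabaax' for palindromic substrings.
Substring at positions 3-7: 'aabaa'.
Check: reverse('aabaa') = 'aabaa' -> palindrome confirmed.
Neighbouring characters ('y' / 'x') break symmetry, so it cannot extend further.
No longer palindromic substring exists; longest length = 5

5


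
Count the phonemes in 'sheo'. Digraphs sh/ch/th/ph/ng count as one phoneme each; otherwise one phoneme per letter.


Parsing 'sheo' greedily, digraphs first:
  'sh' -> digraph (1 consonant phoneme) (phonemes so far: 1)
  'e' -> vowel phoneme (phonemes so far: 2)
  'o' -> vowel phoneme (phonemes so far: 3)
Total phonemes: 3

3


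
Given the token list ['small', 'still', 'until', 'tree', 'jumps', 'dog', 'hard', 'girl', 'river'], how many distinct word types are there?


Listing all tokens and tracking unique types:
  Token 1: 'small' -> NEW (unique so far: 1)
  Token 2: 'still' -> NEW (unique so far: 2)
  Token 3: 'until' -> NEW (unique so far: 3)
  Token 4: 'tree' -> NEW (unique so far: 4)
  Token 5: 'jumps' -> NEW (unique so far: 5)
  Token 6: 'dog' -> NEW (unique so far: 6)
  Token 7: 'hard' -> NEW (unique so far: 7)
  Token 8: 'girl' -> NEW (unique so far: 8)
  Token 9: 'river' -> NEW (unique so far: 9)
Unique types: ('dog', 'girl', 'hard', 'jumps', 'river', 'small', 'still', 'tree', 'until')
Vocabulary size: 9

9


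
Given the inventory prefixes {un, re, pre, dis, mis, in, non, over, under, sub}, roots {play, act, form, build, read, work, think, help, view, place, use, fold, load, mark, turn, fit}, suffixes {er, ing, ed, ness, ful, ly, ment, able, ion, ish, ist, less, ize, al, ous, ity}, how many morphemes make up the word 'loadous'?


Segmenting 'loadous' against the inventory:
  'load' -> root (morpheme 1)
  'ous' -> suffix (morpheme 2)
Total morphemes: 2

2


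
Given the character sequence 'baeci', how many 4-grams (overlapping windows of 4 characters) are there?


String 'baeci' has length L = 5.
Number of overlapping n-grams = L - n + 1
Substituting: 5 - 4 + 1 = 2

2


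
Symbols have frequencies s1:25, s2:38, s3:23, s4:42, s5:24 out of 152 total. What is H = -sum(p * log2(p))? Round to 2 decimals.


Computing entropy H = -sum(p_i * log2(p_i)):
  s1: p = 25/152 = 0.1645, -p*log2(p) = 0.4283
  s2: p = 38/152 = 0.2500, -p*log2(p) = 0.5000
  s3: p = 23/152 = 0.1513, -p*log2(p) = 0.4122
  s4: p = 42/152 = 0.2763, -p*log2(p) = 0.5127
  s5: p = 24/152 = 0.1579, -p*log2(p) = 0.4205
H = sum of terms = 2.2737
Rounded to 2 decimals: 2.27

2.27


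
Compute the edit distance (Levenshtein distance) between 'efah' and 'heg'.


Building DP table for s1='efah' (len 4) and s2='heg' (len 3):
       h  e  g
    0  1  2  3
  e 1  1  1  2
  f 2  2  2  2
  a 3  3  3  3
  h 4  3  4  4
Edit distance = dp[4][3] = 4

4


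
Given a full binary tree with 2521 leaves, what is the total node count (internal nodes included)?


Leaf nodes (terminals): 2521
Internal nodes = n - 1 = 2521 - 1 = 2520
Total = leaves + internal = 2521 + 2520 = 5041

5041


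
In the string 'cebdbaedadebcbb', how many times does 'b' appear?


Scanning 'cebdbaedadebcbb' for 'b':
  Position 2: 'b' -> MATCH (count: 1)
  Position 4: 'b' -> MATCH (count: 2)
  Position 11: 'b' -> MATCH (count: 3)
  Position 13: 'b' -> MATCH (count: 4)
  Position 14: 'b' -> MATCH (count: 5)
Total occurrences of 'b': 5

5


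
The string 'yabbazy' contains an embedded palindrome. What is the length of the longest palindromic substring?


Scanning 'yabbazy' for palindromic substrings.
Substring at positions 1-4: 'abba'.
Check: reverse('abba') = 'abba' -> palindrome confirmed.
Neighbouring characters ('y' / 'z') break symmetry, so it cannot extend further.
No longer palindromic substring exists; longest length = 4

4


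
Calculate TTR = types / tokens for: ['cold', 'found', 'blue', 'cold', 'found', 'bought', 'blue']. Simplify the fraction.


Tokens: 7
Unique types: ('blue', 'bought', 'cold', 'found') = 4
TTR = 4/7
Already in lowest terms.

4/7


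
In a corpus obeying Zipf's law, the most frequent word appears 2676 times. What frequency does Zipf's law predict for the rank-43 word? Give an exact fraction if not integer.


Zipf's law: freq(rank) = f1 / rank
f1 = 2676, rank = 43
freq = 2676 / 43
GCD(2676, 43) = 1
Simplified: 2676/43

2676/43


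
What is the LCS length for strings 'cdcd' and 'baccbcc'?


DP table for LCS of 'cdcd' and 'baccbcc':
       b  a  c  c  b  c  c
    0  0  0  0  0  0  0  0
  c 0  0  0  1  1  1  1  1
  d 0  0  0  1  1  1  1  1
  c 0  0  0  1  2  2  2  2
  d 0  0  0  1  2  2  2  2
LCS: 'cc'
LCS length = 2

2


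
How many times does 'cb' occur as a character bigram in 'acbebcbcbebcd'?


Scanning 'acbebcbcbebcd' for bigram 'cb':
  Position 0: 'ac' -> no
  Position 1: 'cb' -> MATCH
  Position 2: 'be' -> no
  Position 3: 'eb' -> no
  Position 4: 'bc' -> no
  Position 5: 'cb' -> MATCH
  Position 6: 'bc' -> no
  Position 7: 'cb' -> MATCH
  Position 8: 'be' -> no
  Position 9: 'eb' -> no
  Position 10: 'bc' -> no
  Position 11: 'cd' -> no
Total matches: 3

3


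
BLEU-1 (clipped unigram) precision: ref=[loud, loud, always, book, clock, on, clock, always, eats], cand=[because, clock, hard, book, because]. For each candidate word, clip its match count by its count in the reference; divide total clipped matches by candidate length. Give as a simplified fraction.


Reference word counts: {'always': 2, 'book': 1, 'clock': 2, 'eats': 1, 'loud': 2, 'on': 1}
Checking each candidate word (with clipping):
  'because' -> not in reference -> no match (matches: 0)
  'clock' -> in reference (ref count 2, used 1/2) -> match (matches: 1)
  'hard' -> not in reference -> no match (matches: 1)
  'book' -> in reference (ref count 1, used 1/1) -> match (matches: 2)
  'because' -> not in reference -> no match (matches: 2)
Clipped matches: 2, Candidate length: 5
Precision = 2/5

2/5


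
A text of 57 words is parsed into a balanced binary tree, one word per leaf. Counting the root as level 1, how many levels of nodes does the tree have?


In a balanced binary tree with n leaves the deepest leaf is ceil(log2(n)) edges below the root,
so counting node levels inclusive of root and leaves gives ceil(log2(n)) + 1 levels.
log2(57) = 5.8329
ceil(5.8329) = 6
levels = 6 + 1 = 7

7


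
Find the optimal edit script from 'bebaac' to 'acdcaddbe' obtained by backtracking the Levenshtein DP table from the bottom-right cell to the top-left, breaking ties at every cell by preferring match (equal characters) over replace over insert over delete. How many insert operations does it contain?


Edit distance = 8. Backtracking from cell (6, 9) with preference match > replace > insert > delete,
then listing the resulting alignment 'bebaac' -> 'acdcaddbe' left to right:
  Step 1: insert 'a' [insertion #1]
  Step 2: replace b->c
  Step 3: replace e->d
  Step 4: replace b->c
  Step 5: keep 'a'
  Step 6: insert 'd' [insertion #2]
  Step 7: insert 'd' [insertion #3]
  Step 8: replace a->b
  Step 9: replace c->e
Total insertions: 3

3


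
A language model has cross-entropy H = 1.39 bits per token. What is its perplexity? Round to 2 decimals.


Perplexity formula: PP = 2^H
H = 1.39
PP = 2^1.39
Decompose: 2^1.39 = 2^1 * 2^0.39
2^1 = 2, 2^0.39 ~ 1.3103934
PP ~ 2 * 1.3103934 = 2.6207868
Rounded to 2 decimals: 2.62

2.62


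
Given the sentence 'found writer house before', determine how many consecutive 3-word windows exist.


Word trigrams from [4] words:
  Trigram 1: (found writer house)
  Trigram 2: (writer house before)
Total word trigrams: 4 - 2 = 2

2


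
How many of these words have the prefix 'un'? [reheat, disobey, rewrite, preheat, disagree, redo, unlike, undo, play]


Checking each word for prefix 'un':
  'reheat' -> no (count: 0)
  'disobey' -> no (count: 0)
  'rewrite' -> no (count: 0)
  'preheat' -> no (count: 0)
  'disagree' -> no (count: 0)
  'redo' -> no (count: 0)
  'unlike' -> YES, starts with 'un' (count: 1)
  'undo' -> YES, starts with 'un' (count: 2)
  'play' -> no (count: 2)
Total with prefix 'un': 2

2


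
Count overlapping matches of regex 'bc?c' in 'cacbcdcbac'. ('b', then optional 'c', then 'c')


Pattern: bc?c means 'b', then optional 'c', then 'c'.
Scanning 'cacbcdcbac' position-by-position:
  Pos 0: window 'cac' -> no
  Pos 1: window 'acb' -> no
  Pos 2: window 'cbc' -> no
  Pos 3: window 'bcd' -> MATCH
  Pos 4: window 'cdc' -> no
  Pos 5: window 'dcb' -> no
  Pos 6: window 'cba' -> no
  Pos 7: window 'bac' -> no
  Pos 8: window 'ac' -> no
  Pos 9: window 'c' -> no
Total matches: 1

1


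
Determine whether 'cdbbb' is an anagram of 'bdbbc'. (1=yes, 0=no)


Sort characters of 'cdbbb': 'bbbcd'
Sort characters of 'bdbbc': 'bbbcd'
Sorted forms match -> they ARE anagrams
Result: 1

1


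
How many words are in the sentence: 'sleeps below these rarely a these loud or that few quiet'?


Counting words by splitting on spaces:
  Word 1: 'sleeps'
  Word 2: 'below'
  Word 3: 'these'
  Word 4: 'rarely'
  Word 5: 'a'
  Word 6: 'these'
  Word 7: 'loud'
  Word 8: 'or'
  Word 9: 'that'
  Word 10: 'few'
  Word 11: 'quiet'
Total words: 11

11


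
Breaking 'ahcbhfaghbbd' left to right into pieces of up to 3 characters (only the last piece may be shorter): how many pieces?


'ahcbhfaghbbd' has 12 characters.
Chunking with max size 3:
  Chunk 1: 'ahc' (positions 0-2)
  Chunk 2: 'bhf' (positions 3-5)
  Chunk 3: 'agh' (positions 6-8)
  Chunk 4: 'bbd' (positions 9-11)
Total chunks: ceil(12 / 3) = 4

4


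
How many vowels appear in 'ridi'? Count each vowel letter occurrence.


Scanning each character of 'ridi':
  Position 1: 'r' -> consonant (running count: 0)
  Position 2: 'i' -> vowel (running count: 1)
  Position 3: 'd' -> consonant (running count: 1)
  Position 4: 'i' -> vowel (running count: 2)
Total vowels: 2

2


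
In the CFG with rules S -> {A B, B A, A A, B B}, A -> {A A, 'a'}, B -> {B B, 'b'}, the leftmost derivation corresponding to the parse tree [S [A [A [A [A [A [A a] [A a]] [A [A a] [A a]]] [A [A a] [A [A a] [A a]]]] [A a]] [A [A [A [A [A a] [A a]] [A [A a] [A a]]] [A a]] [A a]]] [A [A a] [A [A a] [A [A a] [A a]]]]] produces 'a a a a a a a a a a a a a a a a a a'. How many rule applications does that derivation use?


Every bracketed nonterminal node [X ...] in the tree is produced by exactly one rule application.
Reading the tree off as a leftmost derivation:
  Step 1: S  =>  A A   (applied S -> A A)
  Step 2: A A  =>  A A A   (applied A -> A A)
  Step 3: A A A  =>  A A A A   (applied A -> A A)
  Step 4: A A A A  =>  A A A A A   (applied A -> A A)
  Step 5: A A A A A  =>  A A A A A A   (applied A -> A A)
  Step 6: A A A A A A  =>  A A A A A A A   (applied A -> A A)
  Step 7: A A A A A A A  =>  a A A A A A A   (applied A -> a)
  Step 8: a A A A A A A  =>  a a A A A A A   (applied A -> a)
  Step 9: a a A A A A A  =>  a a A A A A A A   (applied A -> A A)
  Step 10: a a A A A A A A  =>  a a a A A A A A   (applied A -> a)
  Step 11: a a a A A A A A  =>  a a a a A A A A   (applied A -> a)
  Step 12: a a a a A A A A  =>  a a a a A A A A A   (applied A -> A A)
  Step 13: a a a a A A A A A  =>  a a a a a A A A A   (applied A -> a)
  Step 14: a a a a a A A A A  =>  a a a a a A A A A A   (applied A -> A A)
  Step 15: a a a a a A A A A A  =>  a a a a a a A A A A   (applied A -> a)
  Step 16: a a a a a a A A A A  =>  a a a a a a a A A A   (applied A -> a)
  Step 17: a a a a a a a A A A  =>  a a a a a a a a A A   (applied A -> a)
  Step 18: a a a a a a a a A A  =>  a a a a a a a a A A A   (applied A -> A A)
  Step 19: a a a a a a a a A A A  =>  a a a a a a a a A A A A   (applied A -> A A)
  Step 20: a a a a a a a a A A A A  =>  a a a a a a a a A A A A A   (applied A -> A A)
  Step 21: a a a a a a a a A A A A A  =>  a a a a a a a a A A A A A A   (applied A -> A A)
  Step 22: a a a a a a a a A A A A A A  =>  a a a a a a a a a A A A A A   (applied A -> a)
  Step 23: a a a a a a a a a A A A A A  =>  a a a a a a a a a a A A A A   (applied A -> a)
  Step 24: a a a a a a a a a a A A A A  =>  a a a a a a a a a a A A A A A   (applied A -> A A)
  Step 25: a a a a a a a a a a A A A A A  =>  a a a a a a a a a a a A A A A   (applied A -> a)
  Step 26: a a a a a a a a a a a A A A A  =>  a a a a a a a a a a a a A A A   (applied A -> a)
  Step 27: a a a a a a a a a a a a A A A  =>  a a a a a a a a a a a a a A A   (applied A -> a)
  Step 28: a a a a a a a a a a a a a A A  =>  a a a a a a a a a a a a a a A   (applied A -> a)
  Step 29: a a a a a a a a a a a a a a A  =>  a a a a a a a a a a a a a a A A   (applied A -> A A)
  Step 30: a a a a a a a a a a a a a a A A  =>  a a a a a a a a a a a a a a a A   (applied A -> a)
  Step 31: a a a a a a a a a a a a a a a A  =>  a a a a a a a a a a a a a a a A A   (applied A -> A A)
  Step 32: a a a a a a a a a a a a a a a A A  =>  a a a a a a a a a a a a a a a a A   (applied A -> a)
  Step 33: a a a a a a a a a a a a a a a a A  =>  a a a a a a a a a a a a a a a a A A   (applied A -> A A)
  Step 34: a a a a a a a a a a a a a a a a A A  =>  a a a a a a a a a a a a a a a a a A   (applied A -> a)
  Step 35: a a a a a a a a a a a a a a a a a A  =>  a a a a a a a a a a a a a a a a a a   (applied A -> a)
Final yield: a a a a a a a a a a a a a a a a a a
Total rewrite steps: 35

35


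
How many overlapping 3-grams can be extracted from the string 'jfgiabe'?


String 'jfgiabe' has length L = 7.
Number of overlapping n-grams = L - n + 1
Substituting: 7 - 3 + 1 = 5

5


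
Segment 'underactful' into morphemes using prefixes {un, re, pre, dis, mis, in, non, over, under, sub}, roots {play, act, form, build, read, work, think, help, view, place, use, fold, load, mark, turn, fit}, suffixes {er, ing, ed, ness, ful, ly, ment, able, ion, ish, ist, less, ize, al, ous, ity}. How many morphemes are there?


Segmenting 'underactful' against the inventory:
  'under' -> prefix (morpheme 1)
  'act' -> root (morpheme 2)
  'ful' -> suffix (morpheme 3)
Total morphemes: 3

3


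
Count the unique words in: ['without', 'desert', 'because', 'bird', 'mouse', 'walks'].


Listing all tokens and tracking unique types:
  Token 1: 'without' -> NEW (unique so far: 1)
  Token 2: 'desert' -> NEW (unique so far: 2)
  Token 3: 'because' -> NEW (unique so far: 3)
  Token 4: 'bird' -> NEW (unique so far: 4)
  Token 5: 'mouse' -> NEW (unique so far: 5)
  Token 6: 'walks' -> NEW (unique so far: 6)
Unique types: ('because', 'bird', 'desert', 'mouse', 'walks', 'without')
Vocabulary size: 6

6


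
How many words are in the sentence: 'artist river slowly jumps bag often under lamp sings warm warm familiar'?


Counting words by splitting on spaces:
  Word 1: 'artist'
  Word 2: 'river'
  Word 3: 'slowly'
  Word 4: 'jumps'
  Word 5: 'bag'
  Word 6: 'often'
  Word 7: 'under'
  Word 8: 'lamp'
  Word 9: 'sings'
  Word 10: 'warm'
  Word 11: 'warm'
  Word 12: 'familiar'
Total words: 12

12


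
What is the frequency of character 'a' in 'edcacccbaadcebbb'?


Scanning 'edcacccbaadcebbb' for 'a':
  Position 3: 'a' -> MATCH (count: 1)
  Position 8: 'a' -> MATCH (count: 2)
  Position 9: 'a' -> MATCH (count: 3)
Total occurrences of 'a': 3

3


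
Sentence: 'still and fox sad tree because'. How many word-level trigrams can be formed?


Word trigrams from [6] words:
  Trigram 1: (still and fox)
  Trigram 2: (and fox sad)
  Trigram 3: (fox sad tree)
  Trigram 4: (sad tree because)
Total word trigrams: 6 - 2 = 4

4


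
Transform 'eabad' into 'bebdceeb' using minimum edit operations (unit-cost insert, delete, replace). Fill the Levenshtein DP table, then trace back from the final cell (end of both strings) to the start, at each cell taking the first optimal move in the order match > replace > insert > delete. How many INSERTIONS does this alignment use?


Edit distance = 7. Backtracking from cell (5, 8) with preference match > replace > insert > delete,
then listing the resulting alignment 'eabad' -> 'bebdceeb' left to right:
  Step 1: insert 'b' [insertion #1]
  Step 2: keep 'e'
  Step 3: insert 'b' [insertion #2]
  Step 4: insert 'd' [insertion #3]
  Step 5: replace a->c
  Step 6: replace b->e
  Step 7: replace a->e
  Step 8: replace d->b
Total insertions: 3

3


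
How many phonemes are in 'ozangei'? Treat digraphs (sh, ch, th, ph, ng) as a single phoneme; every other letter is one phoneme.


Parsing 'ozangei' greedily, digraphs first:
  'o' -> vowel phoneme (phonemes so far: 1)
  'z' -> consonant phoneme (phonemes so far: 2)
  'a' -> vowel phoneme (phonemes so far: 3)
  'ng' -> digraph (1 consonant phoneme) (phonemes so far: 4)
  'e' -> vowel phoneme (phonemes so far: 5)
  'i' -> vowel phoneme (phonemes so far: 6)
Total phonemes: 6

6


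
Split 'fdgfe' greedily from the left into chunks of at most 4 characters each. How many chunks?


'fdgfe' has 5 characters.
Chunking with max size 4:
  Chunk 1: 'fdgf' (positions 0-3)
  Chunk 2: 'e' (positions 4-4)
Total chunks: ceil(5 / 4) = 2

2


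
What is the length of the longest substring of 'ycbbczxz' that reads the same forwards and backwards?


Scanning 'ycbbczxz' for palindromic substrings.
Substring at positions 1-4: 'cbbc'.
Check: reverse('cbbc') = 'cbbc' -> palindrome confirmed.
Neighbouring characters ('y' / 'z') break symmetry, so it cannot extend further.
No longer palindromic substring exists; longest length = 4

4


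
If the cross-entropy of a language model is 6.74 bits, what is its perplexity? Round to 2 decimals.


Perplexity formula: PP = 2^H
H = 6.74
PP = 2^6.74
Decompose: 2^6.74 = 2^6 * 2^0.74
2^6 = 64, 2^0.74 ~ 1.6701758
PP ~ 64 * 1.6701758 = 106.8912512
Rounded to 2 decimals: 106.89

106.89


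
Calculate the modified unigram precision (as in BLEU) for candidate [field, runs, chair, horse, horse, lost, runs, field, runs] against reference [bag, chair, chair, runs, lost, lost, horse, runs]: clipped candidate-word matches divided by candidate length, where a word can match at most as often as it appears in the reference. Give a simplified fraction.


Reference word counts: {'bag': 1, 'chair': 2, 'horse': 1, 'lost': 2, 'runs': 2}
Checking each candidate word (with clipping):
  'field' -> not in reference -> no match (matches: 0)
  'runs' -> in reference (ref count 2, used 1/2) -> match (matches: 1)
  'chair' -> in reference (ref count 2, used 1/2) -> match (matches: 2)
  'horse' -> in reference (ref count 1, used 1/1) -> match (matches: 3)
  'horse' -> ref count 1 already used up (1/1) -> clipped, no match (matches: 3)
  'lost' -> in reference (ref count 2, used 1/2) -> match (matches: 4)
  'runs' -> in reference (ref count 2, used 2/2) -> match (matches: 5)
  'field' -> not in reference -> no match (matches: 5)
  'runs' -> ref count 2 already used up (2/2) -> clipped, no match (matches: 5)
Clipped matches: 5, Candidate length: 9
Precision = 5/9

5/9


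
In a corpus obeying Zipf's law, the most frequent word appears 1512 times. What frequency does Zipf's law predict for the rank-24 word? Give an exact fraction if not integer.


Zipf's law: freq(rank) = f1 / rank
f1 = 1512, rank = 24
freq = 1512 / 24
= 63

63


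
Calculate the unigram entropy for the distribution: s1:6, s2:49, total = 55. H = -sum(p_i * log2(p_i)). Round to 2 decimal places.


Computing entropy H = -sum(p_i * log2(p_i)):
  s1: p = 6/55 = 0.1091, -p*log2(p) = 0.3487
  s2: p = 49/55 = 0.8909, -p*log2(p) = 0.1485
H = sum of terms = 0.4972
Rounded to 2 decimals: 0.50

0.50


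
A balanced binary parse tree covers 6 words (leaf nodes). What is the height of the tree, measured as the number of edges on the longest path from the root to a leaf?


In a balanced binary tree with n leaves the deepest leaf is ceil(log2(n)) edges below the root.
log2(6) = 2.5850
ceil(2.5850) = 3
height (edges) = 3

3


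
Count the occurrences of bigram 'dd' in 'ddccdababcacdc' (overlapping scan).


Scanning 'ddccdababcacdc' for bigram 'dd':
  Position 0: 'dd' -> MATCH
  Position 1: 'dc' -> no
  Position 2: 'cc' -> no
  Position 3: 'cd' -> no
  Position 4: 'da' -> no
  Position 5: 'ab' -> no
  Position 6: 'ba' -> no
  Position 7: 'ab' -> no
  Position 8: 'bc' -> no
  Position 9: 'ca' -> no
  Position 10: 'ac' -> no
  Position 11: 'cd' -> no
  Position 12: 'dc' -> no
Total matches: 1

1


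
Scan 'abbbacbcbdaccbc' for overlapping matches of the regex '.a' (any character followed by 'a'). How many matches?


Pattern: .a means any character followed by 'a'.
Scanning 'abbbacbcbdaccbc' position-by-position:
  Pos 0: window 'ab' -> no
  Pos 1: window 'bb' -> no
  Pos 2: window 'bb' -> no
  Pos 3: window 'ba' -> MATCH
  Pos 4: window 'ac' -> no
  Pos 5: window 'cb' -> no
  Pos 6: window 'bc' -> no
  Pos 7: window 'cb' -> no
  Pos 8: window 'bd' -> no
  Pos 9: window 'da' -> MATCH
  Pos 10: window 'ac' -> no
  Pos 11: window 'cc' -> no
  Pos 12: window 'cb' -> no
  Pos 13: window 'bc' -> no
  Pos 14: window 'c' -> no
Total matches: 2

2


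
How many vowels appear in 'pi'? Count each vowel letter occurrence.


Scanning each character of 'pi':
  Position 1: 'p' -> consonant (running count: 0)
  Position 2: 'i' -> vowel (running count: 1)
Total vowels: 1

1


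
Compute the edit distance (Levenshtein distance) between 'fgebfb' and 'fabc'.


Building DP table for s1='fgebfb' (len 6) and s2='fabc' (len 4):
       f  a  b  c
    0  1  2  3  4
  f 1  0  1  2  3
  g 2  1  1  2  3
  e 3  2  2  2  3
  b 4  3  3  2  3
  f 5  4  4  3  3
  b 6  5  5  4  4
Edit distance = dp[6][4] = 4

4


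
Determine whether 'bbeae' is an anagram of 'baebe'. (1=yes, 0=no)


Sort characters of 'bbeae': 'abbee'
Sort characters of 'baebe': 'abbee'
Sorted forms match -> they ARE anagrams
Result: 1

1


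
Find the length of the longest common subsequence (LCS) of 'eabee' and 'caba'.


DP table for LCS of 'eabee' and 'caba':
       c  a  b  a
    0  0  0  0  0
  e 0  0  0  0  0
  a 0  0  1  1  1
  b 0  0  1  2  2
  e 0  0  1  2  2
  e 0  0  1  2  2
LCS: 'ab'
LCS length = 2

2


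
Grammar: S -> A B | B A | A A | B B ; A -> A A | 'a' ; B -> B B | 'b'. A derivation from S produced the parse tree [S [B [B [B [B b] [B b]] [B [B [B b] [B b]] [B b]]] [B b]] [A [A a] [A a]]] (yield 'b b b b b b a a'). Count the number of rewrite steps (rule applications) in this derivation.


Every bracketed nonterminal node [X ...] in the tree is produced by exactly one rule application.
Reading the tree off as a leftmost derivation:
  Step 1: S  =>  B A   (applied S -> B A)
  Step 2: B A  =>  B B A   (applied B -> B B)
  Step 3: B B A  =>  B B B A   (applied B -> B B)
  Step 4: B B B A  =>  B B B B A   (applied B -> B B)
  Step 5: B B B B A  =>  b B B B A   (applied B -> b)
  Step 6: b B B B A  =>  b b B B A   (applied B -> b)
  Step 7: b b B B A  =>  b b B B B A   (applied B -> B B)
  Step 8: b b B B B A  =>  b b B B B B A   (applied B -> B B)
  Step 9: b b B B B B A  =>  b b b B B B A   (applied B -> b)
  Step 10: b b b B B B A  =>  b b b b B B A   (applied B -> b)
  Step 11: b b b b B B A  =>  b b b b b B A   (applied B -> b)
  Step 12: b b b b b B A  =>  b b b b b b A   (applied B -> b)
  Step 13: b b b b b b A  =>  b b b b b b A A   (applied A -> A A)
  Step 14: b b b b b b A A  =>  b b b b b b a A   (applied A -> a)
  Step 15: b b b b b b a A  =>  b b b b b b a a   (applied A -> a)
Final yield: b b b b b b a a
Total rewrite steps: 15

15


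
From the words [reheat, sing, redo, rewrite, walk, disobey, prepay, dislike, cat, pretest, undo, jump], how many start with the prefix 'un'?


Checking each word for prefix 'un':
  'reheat' -> no (count: 0)
  'sing' -> no (count: 0)
  'redo' -> no (count: 0)
  'rewrite' -> no (count: 0)
  'walk' -> no (count: 0)
  'disobey' -> no (count: 0)
  'prepay' -> no (count: 0)
  'dislike' -> no (count: 0)
  'cat' -> no (count: 0)
  'pretest' -> no (count: 0)
  'undo' -> YES, starts with 'un' (count: 1)
  'jump' -> no (count: 1)
Total with prefix 'un': 1

1


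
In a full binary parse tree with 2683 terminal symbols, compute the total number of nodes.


Leaf nodes (terminals): 2683
Internal nodes = n - 1 = 2683 - 1 = 2682
Total = leaves + internal = 2683 + 2682 = 5365

5365


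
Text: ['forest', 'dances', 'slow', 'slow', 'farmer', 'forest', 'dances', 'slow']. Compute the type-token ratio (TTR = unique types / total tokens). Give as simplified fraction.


Tokens: 8
Unique types: ('dances', 'farmer', 'forest', 'slow') = 4
TTR = 4/8
Simplify: divide both by 4 -> 1/2
TTR = 1/2

1/2


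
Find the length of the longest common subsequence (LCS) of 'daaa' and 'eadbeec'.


DP table for LCS of 'daaa' and 'eadbeec':
       e  a  d  b  e  e  c
    0  0  0  0  0  0  0  0
  d 0  0  0  1  1  1  1  1
  a 0  0  1  1  1  1  1  1
  a 0  0  1  1  1  1  1  1
  a 0  0  1  1  1  1  1  1
LCS: 'd'
LCS length = 1

1


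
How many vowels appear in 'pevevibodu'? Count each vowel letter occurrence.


Scanning each character of 'pevevibodu':
  Position 1: 'p' -> consonant (running count: 0)
  Position 2: 'e' -> vowel (running count: 1)
  Position 3: 'v' -> consonant (running count: 1)
  Position 4: 'e' -> vowel (running count: 2)
  Position 5: 'v' -> consonant (running count: 2)
  Position 6: 'i' -> vowel (running count: 3)
  Position 7: 'b' -> consonant (running count: 3)
  Position 8: 'o' -> vowel (running count: 4)
  Position 9: 'd' -> consonant (running count: 4)
  Position 10: 'u' -> vowel (running count: 5)
Total vowels: 5

5
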